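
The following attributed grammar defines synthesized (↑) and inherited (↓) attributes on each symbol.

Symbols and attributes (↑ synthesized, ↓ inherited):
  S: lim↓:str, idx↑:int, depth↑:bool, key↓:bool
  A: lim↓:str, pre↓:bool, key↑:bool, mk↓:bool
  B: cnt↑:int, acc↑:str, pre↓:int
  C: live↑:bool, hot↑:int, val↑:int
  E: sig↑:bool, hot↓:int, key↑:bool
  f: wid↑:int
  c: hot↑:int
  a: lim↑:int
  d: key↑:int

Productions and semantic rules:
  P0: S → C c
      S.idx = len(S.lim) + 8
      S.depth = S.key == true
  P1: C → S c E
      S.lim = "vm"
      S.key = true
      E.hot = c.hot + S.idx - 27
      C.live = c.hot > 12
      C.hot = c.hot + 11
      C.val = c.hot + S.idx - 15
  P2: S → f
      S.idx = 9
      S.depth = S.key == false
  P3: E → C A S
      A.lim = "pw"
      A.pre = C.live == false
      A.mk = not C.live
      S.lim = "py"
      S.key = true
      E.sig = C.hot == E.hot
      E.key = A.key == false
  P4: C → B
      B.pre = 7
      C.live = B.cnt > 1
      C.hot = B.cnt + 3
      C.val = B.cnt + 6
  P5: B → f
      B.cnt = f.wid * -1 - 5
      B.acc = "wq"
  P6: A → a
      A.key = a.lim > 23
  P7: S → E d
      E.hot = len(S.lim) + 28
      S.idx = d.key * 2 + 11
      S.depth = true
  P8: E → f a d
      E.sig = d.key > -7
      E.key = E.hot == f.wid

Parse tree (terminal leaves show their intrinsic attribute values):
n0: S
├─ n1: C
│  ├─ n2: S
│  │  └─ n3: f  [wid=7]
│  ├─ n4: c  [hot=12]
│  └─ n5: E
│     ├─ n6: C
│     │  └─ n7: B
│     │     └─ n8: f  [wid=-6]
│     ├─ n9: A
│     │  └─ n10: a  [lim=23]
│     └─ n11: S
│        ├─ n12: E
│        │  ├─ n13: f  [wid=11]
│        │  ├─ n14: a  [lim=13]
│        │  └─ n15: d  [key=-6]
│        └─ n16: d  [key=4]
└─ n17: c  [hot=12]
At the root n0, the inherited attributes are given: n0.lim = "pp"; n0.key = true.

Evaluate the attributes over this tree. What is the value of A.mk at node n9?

1. n0.lim = "pp"  [given at root]
2. n0.key = true  [given at root]
3. n2.lim = "vm"  ["vm"]
4. n2.key = true  [true]
5. n3.wid = 7  [terminal]
6. n2.idx = 9  [9]
7. n2.depth = false  [S.key == false]
8. n4.hot = 12  [terminal]
9. n5.hot = -6  [c.hot + S.idx - 27]
10. n7.pre = 7  [7]
11. n8.wid = -6  [terminal]
12. n7.cnt = 1  [f.wid * -1 - 5]
13. n7.acc = "wq"  ["wq"]
14. n6.live = false  [B.cnt > 1]
15. n6.hot = 4  [B.cnt + 3]
16. n6.val = 7  [B.cnt + 6]
17. n9.lim = "pw"  ["pw"]
18. n9.pre = true  [C.live == false]
19. n9.mk = true  [not C.live]
20. n10.lim = 23  [terminal]
21. n9.key = false  [a.lim > 23]
22. n11.lim = "py"  ["py"]
23. n11.key = true  [true]
24. n12.hot = 30  [len(S.lim) + 28]
25. n13.wid = 11  [terminal]
26. n14.lim = 13  [terminal]
27. n15.key = -6  [terminal]
28. n12.sig = true  [d.key > -7]
29. n12.key = false  [E.hot == f.wid]
30. n16.key = 4  [terminal]
31. n11.idx = 19  [d.key * 2 + 11]
32. n11.depth = true  [true]
33. n5.sig = false  [C.hot == E.hot]
34. n5.key = true  [A.key == false]
35. n1.live = false  [c.hot > 12]
36. n1.hot = 23  [c.hot + 11]
37. n1.val = 6  [c.hot + S.idx - 15]
38. n17.hot = 12  [terminal]
39. n0.idx = 10  [len(S.lim) + 8]
40. n0.depth = true  [S.key == true]

true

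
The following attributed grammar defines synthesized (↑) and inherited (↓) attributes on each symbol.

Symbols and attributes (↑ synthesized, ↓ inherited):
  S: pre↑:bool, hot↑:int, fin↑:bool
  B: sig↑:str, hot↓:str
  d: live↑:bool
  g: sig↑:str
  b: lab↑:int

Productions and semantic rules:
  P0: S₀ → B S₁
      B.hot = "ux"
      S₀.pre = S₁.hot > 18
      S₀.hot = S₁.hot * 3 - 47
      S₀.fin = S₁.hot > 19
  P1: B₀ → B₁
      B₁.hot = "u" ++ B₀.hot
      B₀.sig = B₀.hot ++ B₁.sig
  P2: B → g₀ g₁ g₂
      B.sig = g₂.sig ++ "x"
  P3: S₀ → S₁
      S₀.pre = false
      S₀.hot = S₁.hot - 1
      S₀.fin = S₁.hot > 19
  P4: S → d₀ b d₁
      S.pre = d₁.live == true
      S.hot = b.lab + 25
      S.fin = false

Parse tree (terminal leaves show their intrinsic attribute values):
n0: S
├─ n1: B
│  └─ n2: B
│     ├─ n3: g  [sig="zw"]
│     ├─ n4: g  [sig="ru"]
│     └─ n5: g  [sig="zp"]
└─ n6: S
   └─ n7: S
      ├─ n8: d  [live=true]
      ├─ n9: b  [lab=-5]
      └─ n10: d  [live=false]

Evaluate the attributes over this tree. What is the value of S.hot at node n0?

10

1. n1.hot = "ux"  ["ux"]
2. n2.hot = "uux"  ["u" ++ B₀.hot]
3. n3.sig = "zw"  [terminal]
4. n4.sig = "ru"  [terminal]
5. n5.sig = "zp"  [terminal]
6. n2.sig = "zpx"  [g₂.sig ++ "x"]
7. n1.sig = "uxzpx"  [B₀.hot ++ B₁.sig]
8. n8.live = true  [terminal]
9. n9.lab = -5  [terminal]
10. n10.live = false  [terminal]
11. n7.pre = false  [d₁.live == true]
12. n7.hot = 20  [b.lab + 25]
13. n7.fin = false  [false]
14. n6.pre = false  [false]
15. n6.hot = 19  [S₁.hot - 1]
16. n6.fin = true  [S₁.hot > 19]
17. n0.pre = true  [S₁.hot > 18]
18. n0.hot = 10  [S₁.hot * 3 - 47]
19. n0.fin = false  [S₁.hot > 19]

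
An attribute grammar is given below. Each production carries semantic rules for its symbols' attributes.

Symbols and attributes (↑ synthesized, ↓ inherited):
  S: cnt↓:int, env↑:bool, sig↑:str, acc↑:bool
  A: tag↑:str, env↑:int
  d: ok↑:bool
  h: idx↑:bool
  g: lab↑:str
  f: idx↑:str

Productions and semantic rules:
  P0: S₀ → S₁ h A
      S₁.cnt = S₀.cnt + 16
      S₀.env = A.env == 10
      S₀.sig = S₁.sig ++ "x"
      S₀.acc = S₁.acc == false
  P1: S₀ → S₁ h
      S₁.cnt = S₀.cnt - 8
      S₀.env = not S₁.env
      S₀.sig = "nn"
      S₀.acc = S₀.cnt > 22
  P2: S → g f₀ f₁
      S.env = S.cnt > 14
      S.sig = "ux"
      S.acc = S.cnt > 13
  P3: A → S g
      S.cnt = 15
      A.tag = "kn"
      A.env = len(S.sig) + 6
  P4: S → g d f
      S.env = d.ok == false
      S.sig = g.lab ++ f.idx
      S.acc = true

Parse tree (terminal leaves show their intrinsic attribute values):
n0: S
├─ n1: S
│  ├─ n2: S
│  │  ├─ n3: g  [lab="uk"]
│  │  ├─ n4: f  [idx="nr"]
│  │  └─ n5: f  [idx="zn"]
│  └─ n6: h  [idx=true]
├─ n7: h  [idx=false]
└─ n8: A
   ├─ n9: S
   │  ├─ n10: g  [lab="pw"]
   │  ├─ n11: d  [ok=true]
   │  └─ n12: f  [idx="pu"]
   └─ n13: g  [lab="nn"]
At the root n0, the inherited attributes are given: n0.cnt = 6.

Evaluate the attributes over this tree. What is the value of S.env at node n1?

1. n0.cnt = 6  [given at root]
2. n1.cnt = 22  [S₀.cnt + 16]
3. n2.cnt = 14  [S₀.cnt - 8]
4. n3.lab = "uk"  [terminal]
5. n4.idx = "nr"  [terminal]
6. n5.idx = "zn"  [terminal]
7. n2.env = false  [S.cnt > 14]
8. n2.sig = "ux"  ["ux"]
9. n2.acc = true  [S.cnt > 13]
10. n6.idx = true  [terminal]
11. n1.env = true  [not S₁.env]
12. n1.sig = "nn"  ["nn"]
13. n1.acc = false  [S₀.cnt > 22]
14. n7.idx = false  [terminal]
15. n9.cnt = 15  [15]
16. n10.lab = "pw"  [terminal]
17. n11.ok = true  [terminal]
18. n12.idx = "pu"  [terminal]
19. n9.env = false  [d.ok == false]
20. n9.sig = "pwpu"  [g.lab ++ f.idx]
21. n9.acc = true  [true]
22. n13.lab = "nn"  [terminal]
23. n8.tag = "kn"  ["kn"]
24. n8.env = 10  [len(S.sig) + 6]
25. n0.env = true  [A.env == 10]
26. n0.sig = "nnx"  [S₁.sig ++ "x"]
27. n0.acc = true  [S₁.acc == false]

true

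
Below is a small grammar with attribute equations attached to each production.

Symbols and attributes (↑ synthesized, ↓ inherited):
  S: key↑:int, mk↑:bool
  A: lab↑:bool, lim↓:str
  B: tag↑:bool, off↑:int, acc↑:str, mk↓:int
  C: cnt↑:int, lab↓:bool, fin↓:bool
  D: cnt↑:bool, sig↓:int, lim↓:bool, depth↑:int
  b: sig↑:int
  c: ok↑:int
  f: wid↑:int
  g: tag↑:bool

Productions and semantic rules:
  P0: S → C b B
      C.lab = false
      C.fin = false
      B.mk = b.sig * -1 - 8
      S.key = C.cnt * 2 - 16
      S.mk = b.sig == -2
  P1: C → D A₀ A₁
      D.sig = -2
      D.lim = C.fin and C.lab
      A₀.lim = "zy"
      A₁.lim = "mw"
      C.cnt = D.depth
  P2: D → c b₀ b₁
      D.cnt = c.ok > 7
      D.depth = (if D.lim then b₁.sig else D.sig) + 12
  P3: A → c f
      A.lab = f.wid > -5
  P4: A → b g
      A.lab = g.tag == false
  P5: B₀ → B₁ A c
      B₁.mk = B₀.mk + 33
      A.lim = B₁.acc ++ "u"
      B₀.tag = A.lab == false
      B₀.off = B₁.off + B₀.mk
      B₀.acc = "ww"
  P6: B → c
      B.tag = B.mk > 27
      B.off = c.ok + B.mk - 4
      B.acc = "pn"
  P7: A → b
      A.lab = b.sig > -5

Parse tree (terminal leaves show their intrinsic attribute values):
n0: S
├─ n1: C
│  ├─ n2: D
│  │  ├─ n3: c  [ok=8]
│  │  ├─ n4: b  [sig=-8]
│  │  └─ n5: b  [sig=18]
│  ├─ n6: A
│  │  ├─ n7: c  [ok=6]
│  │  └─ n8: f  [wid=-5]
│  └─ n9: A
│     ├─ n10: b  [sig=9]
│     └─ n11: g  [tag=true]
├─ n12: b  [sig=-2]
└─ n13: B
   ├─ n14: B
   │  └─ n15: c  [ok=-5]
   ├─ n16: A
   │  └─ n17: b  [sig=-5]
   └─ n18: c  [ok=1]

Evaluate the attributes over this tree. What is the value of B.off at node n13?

12

1. n1.lab = false  [false]
2. n1.fin = false  [false]
3. n2.sig = -2  [-2]
4. n2.lim = false  [C.fin and C.lab]
5. n3.ok = 8  [terminal]
6. n4.sig = -8  [terminal]
7. n5.sig = 18  [terminal]
8. n2.cnt = true  [c.ok > 7]
9. n2.depth = 10  [(if D.lim then b₁.sig else D.sig) + 12]
10. n6.lim = "zy"  ["zy"]
11. n7.ok = 6  [terminal]
12. n8.wid = -5  [terminal]
13. n6.lab = false  [f.wid > -5]
14. n9.lim = "mw"  ["mw"]
15. n10.sig = 9  [terminal]
16. n11.tag = true  [terminal]
17. n9.lab = false  [g.tag == false]
18. n1.cnt = 10  [D.depth]
19. n12.sig = -2  [terminal]
20. n13.mk = -6  [b.sig * -1 - 8]
21. n14.mk = 27  [B₀.mk + 33]
22. n15.ok = -5  [terminal]
23. n14.tag = false  [B.mk > 27]
24. n14.off = 18  [c.ok + B.mk - 4]
25. n14.acc = "pn"  ["pn"]
26. n16.lim = "pnu"  [B₁.acc ++ "u"]
27. n17.sig = -5  [terminal]
28. n16.lab = false  [b.sig > -5]
29. n18.ok = 1  [terminal]
30. n13.tag = true  [A.lab == false]
31. n13.off = 12  [B₁.off + B₀.mk]
32. n13.acc = "ww"  ["ww"]
33. n0.key = 4  [C.cnt * 2 - 16]
34. n0.mk = true  [b.sig == -2]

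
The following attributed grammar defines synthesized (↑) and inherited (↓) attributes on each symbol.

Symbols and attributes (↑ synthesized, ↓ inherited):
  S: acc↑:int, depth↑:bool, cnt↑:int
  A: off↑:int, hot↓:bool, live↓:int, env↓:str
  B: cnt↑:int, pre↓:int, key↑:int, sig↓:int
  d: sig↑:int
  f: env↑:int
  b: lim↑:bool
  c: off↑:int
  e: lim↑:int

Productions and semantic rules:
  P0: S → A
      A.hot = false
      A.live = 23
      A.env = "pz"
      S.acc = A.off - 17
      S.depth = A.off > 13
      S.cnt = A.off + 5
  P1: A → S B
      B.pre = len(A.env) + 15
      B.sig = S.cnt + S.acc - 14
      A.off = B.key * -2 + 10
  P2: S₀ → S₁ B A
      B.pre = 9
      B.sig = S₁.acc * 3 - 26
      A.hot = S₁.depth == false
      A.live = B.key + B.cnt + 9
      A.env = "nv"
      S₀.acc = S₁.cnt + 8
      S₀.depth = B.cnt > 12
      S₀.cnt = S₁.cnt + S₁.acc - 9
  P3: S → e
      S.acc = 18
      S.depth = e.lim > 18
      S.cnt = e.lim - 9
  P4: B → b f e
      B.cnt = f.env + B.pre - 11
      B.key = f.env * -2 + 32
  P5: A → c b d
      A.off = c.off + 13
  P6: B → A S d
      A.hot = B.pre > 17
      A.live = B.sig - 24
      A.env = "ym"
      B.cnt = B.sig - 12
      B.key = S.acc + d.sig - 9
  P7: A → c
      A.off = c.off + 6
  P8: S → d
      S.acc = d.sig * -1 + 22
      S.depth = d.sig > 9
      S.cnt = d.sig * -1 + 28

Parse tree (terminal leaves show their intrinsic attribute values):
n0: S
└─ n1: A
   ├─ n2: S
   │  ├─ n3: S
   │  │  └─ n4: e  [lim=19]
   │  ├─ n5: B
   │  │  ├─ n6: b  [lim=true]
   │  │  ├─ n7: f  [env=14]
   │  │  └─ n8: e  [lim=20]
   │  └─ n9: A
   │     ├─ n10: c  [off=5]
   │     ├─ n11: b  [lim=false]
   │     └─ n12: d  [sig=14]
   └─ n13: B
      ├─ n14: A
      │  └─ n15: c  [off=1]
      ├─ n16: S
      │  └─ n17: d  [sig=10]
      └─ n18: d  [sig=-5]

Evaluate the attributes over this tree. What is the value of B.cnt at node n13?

1. n1.hot = false  [false]
2. n1.live = 23  [23]
3. n1.env = "pz"  ["pz"]
4. n4.lim = 19  [terminal]
5. n3.acc = 18  [18]
6. n3.depth = true  [e.lim > 18]
7. n3.cnt = 10  [e.lim - 9]
8. n5.pre = 9  [9]
9. n5.sig = 28  [S₁.acc * 3 - 26]
10. n6.lim = true  [terminal]
11. n7.env = 14  [terminal]
12. n8.lim = 20  [terminal]
13. n5.cnt = 12  [f.env + B.pre - 11]
14. n5.key = 4  [f.env * -2 + 32]
15. n9.hot = false  [S₁.depth == false]
16. n9.live = 25  [B.key + B.cnt + 9]
17. n9.env = "nv"  ["nv"]
18. n10.off = 5  [terminal]
19. n11.lim = false  [terminal]
20. n12.sig = 14  [terminal]
21. n9.off = 18  [c.off + 13]
22. n2.acc = 18  [S₁.cnt + 8]
23. n2.depth = false  [B.cnt > 12]
24. n2.cnt = 19  [S₁.cnt + S₁.acc - 9]
25. n13.pre = 17  [len(A.env) + 15]
26. n13.sig = 23  [S.cnt + S.acc - 14]
27. n14.hot = false  [B.pre > 17]
28. n14.live = -1  [B.sig - 24]
29. n14.env = "ym"  ["ym"]
30. n15.off = 1  [terminal]
31. n14.off = 7  [c.off + 6]
32. n17.sig = 10  [terminal]
33. n16.acc = 12  [d.sig * -1 + 22]
34. n16.depth = true  [d.sig > 9]
35. n16.cnt = 18  [d.sig * -1 + 28]
36. n18.sig = -5  [terminal]
37. n13.cnt = 11  [B.sig - 12]
38. n13.key = -2  [S.acc + d.sig - 9]
39. n1.off = 14  [B.key * -2 + 10]
40. n0.acc = -3  [A.off - 17]
41. n0.depth = true  [A.off > 13]
42. n0.cnt = 19  [A.off + 5]

11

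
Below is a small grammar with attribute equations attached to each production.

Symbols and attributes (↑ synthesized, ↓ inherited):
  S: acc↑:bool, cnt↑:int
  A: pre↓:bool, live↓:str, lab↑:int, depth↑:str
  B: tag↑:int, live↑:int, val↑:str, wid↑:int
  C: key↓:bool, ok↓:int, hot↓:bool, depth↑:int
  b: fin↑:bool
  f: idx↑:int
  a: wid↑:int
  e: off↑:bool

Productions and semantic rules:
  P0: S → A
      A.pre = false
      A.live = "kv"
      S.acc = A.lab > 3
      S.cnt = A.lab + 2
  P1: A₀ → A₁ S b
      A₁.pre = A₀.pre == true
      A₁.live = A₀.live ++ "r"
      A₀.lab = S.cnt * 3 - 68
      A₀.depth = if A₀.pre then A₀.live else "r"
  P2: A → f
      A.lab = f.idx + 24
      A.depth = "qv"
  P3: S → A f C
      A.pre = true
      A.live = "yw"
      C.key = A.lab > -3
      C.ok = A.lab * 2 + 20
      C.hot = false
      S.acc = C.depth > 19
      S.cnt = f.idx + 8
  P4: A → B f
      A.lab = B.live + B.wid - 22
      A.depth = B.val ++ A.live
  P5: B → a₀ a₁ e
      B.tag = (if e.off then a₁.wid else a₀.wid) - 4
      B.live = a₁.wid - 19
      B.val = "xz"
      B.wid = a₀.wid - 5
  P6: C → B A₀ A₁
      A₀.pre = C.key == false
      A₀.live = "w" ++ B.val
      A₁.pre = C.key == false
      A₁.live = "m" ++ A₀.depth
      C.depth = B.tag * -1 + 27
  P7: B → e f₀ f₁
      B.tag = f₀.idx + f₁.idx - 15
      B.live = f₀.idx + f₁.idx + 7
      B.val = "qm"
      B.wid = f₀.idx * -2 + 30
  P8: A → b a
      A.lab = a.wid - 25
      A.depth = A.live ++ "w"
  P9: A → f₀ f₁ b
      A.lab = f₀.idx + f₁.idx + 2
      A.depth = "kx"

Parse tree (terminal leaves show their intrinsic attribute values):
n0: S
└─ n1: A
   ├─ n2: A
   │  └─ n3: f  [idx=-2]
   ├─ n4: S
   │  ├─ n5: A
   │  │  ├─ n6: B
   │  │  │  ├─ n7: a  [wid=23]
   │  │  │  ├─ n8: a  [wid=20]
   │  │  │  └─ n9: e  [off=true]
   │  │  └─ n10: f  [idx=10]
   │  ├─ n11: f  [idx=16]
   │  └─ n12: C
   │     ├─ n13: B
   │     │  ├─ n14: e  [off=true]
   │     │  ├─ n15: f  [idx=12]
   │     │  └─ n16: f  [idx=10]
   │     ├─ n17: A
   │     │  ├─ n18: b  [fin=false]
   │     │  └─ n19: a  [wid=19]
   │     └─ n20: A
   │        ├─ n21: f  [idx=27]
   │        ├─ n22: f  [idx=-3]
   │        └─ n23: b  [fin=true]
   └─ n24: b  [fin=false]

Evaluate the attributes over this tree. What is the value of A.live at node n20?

"mwqmw"

1. n1.pre = false  [false]
2. n1.live = "kv"  ["kv"]
3. n2.pre = false  [A₀.pre == true]
4. n2.live = "kvr"  [A₀.live ++ "r"]
5. n3.idx = -2  [terminal]
6. n2.lab = 22  [f.idx + 24]
7. n2.depth = "qv"  ["qv"]
8. n5.pre = true  [true]
9. n5.live = "yw"  ["yw"]
10. n7.wid = 23  [terminal]
11. n8.wid = 20  [terminal]
12. n9.off = true  [terminal]
13. n6.tag = 16  [(if e.off then a₁.wid else a₀.wid) - 4]
14. n6.live = 1  [a₁.wid - 19]
15. n6.val = "xz"  ["xz"]
16. n6.wid = 18  [a₀.wid - 5]
17. n10.idx = 10  [terminal]
18. n5.lab = -3  [B.live + B.wid - 22]
19. n5.depth = "xzyw"  [B.val ++ A.live]
20. n11.idx = 16  [terminal]
21. n12.key = false  [A.lab > -3]
22. n12.ok = 14  [A.lab * 2 + 20]
23. n12.hot = false  [false]
24. n14.off = true  [terminal]
25. n15.idx = 12  [terminal]
26. n16.idx = 10  [terminal]
27. n13.tag = 7  [f₀.idx + f₁.idx - 15]
28. n13.live = 29  [f₀.idx + f₁.idx + 7]
29. n13.val = "qm"  ["qm"]
30. n13.wid = 6  [f₀.idx * -2 + 30]
31. n17.pre = true  [C.key == false]
32. n17.live = "wqm"  ["w" ++ B.val]
33. n18.fin = false  [terminal]
34. n19.wid = 19  [terminal]
35. n17.lab = -6  [a.wid - 25]
36. n17.depth = "wqmw"  [A.live ++ "w"]
37. n20.pre = true  [C.key == false]
38. n20.live = "mwqmw"  ["m" ++ A₀.depth]
39. n21.idx = 27  [terminal]
40. n22.idx = -3  [terminal]
41. n23.fin = true  [terminal]
42. n20.lab = 26  [f₀.idx + f₁.idx + 2]
43. n20.depth = "kx"  ["kx"]
44. n12.depth = 20  [B.tag * -1 + 27]
45. n4.acc = true  [C.depth > 19]
46. n4.cnt = 24  [f.idx + 8]
47. n24.fin = false  [terminal]
48. n1.lab = 4  [S.cnt * 3 - 68]
49. n1.depth = "r"  [if A₀.pre then A₀.live else "r"]
50. n0.acc = true  [A.lab > 3]
51. n0.cnt = 6  [A.lab + 2]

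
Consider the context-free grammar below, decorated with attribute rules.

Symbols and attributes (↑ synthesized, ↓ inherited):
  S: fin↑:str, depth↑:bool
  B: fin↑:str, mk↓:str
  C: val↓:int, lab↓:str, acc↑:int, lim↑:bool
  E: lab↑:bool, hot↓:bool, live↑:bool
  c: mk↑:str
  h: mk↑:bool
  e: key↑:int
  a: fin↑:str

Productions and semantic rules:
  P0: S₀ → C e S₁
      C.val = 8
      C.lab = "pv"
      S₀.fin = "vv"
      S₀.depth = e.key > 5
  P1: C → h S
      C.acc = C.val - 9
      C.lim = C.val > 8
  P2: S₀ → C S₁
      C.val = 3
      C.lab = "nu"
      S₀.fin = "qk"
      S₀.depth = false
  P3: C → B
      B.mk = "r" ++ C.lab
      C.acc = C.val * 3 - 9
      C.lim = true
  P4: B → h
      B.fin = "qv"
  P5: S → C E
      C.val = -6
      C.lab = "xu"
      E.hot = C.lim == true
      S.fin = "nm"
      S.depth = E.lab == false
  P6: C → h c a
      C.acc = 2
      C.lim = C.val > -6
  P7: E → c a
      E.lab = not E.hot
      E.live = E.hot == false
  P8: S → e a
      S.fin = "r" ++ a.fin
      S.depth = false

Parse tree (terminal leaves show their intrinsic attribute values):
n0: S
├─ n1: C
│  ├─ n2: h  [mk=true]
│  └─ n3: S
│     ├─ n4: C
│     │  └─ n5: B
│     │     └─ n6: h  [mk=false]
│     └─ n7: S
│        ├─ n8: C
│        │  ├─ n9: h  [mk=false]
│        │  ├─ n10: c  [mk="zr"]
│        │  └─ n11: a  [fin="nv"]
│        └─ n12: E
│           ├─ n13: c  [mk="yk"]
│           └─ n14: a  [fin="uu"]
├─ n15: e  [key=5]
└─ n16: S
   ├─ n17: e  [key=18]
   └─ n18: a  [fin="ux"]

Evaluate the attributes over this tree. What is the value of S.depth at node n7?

false

1. n1.val = 8  [8]
2. n1.lab = "pv"  ["pv"]
3. n2.mk = true  [terminal]
4. n4.val = 3  [3]
5. n4.lab = "nu"  ["nu"]
6. n5.mk = "rnu"  ["r" ++ C.lab]
7. n6.mk = false  [terminal]
8. n5.fin = "qv"  ["qv"]
9. n4.acc = 0  [C.val * 3 - 9]
10. n4.lim = true  [true]
11. n8.val = -6  [-6]
12. n8.lab = "xu"  ["xu"]
13. n9.mk = false  [terminal]
14. n10.mk = "zr"  [terminal]
15. n11.fin = "nv"  [terminal]
16. n8.acc = 2  [2]
17. n8.lim = false  [C.val > -6]
18. n12.hot = false  [C.lim == true]
19. n13.mk = "yk"  [terminal]
20. n14.fin = "uu"  [terminal]
21. n12.lab = true  [not E.hot]
22. n12.live = true  [E.hot == false]
23. n7.fin = "nm"  ["nm"]
24. n7.depth = false  [E.lab == false]
25. n3.fin = "qk"  ["qk"]
26. n3.depth = false  [false]
27. n1.acc = -1  [C.val - 9]
28. n1.lim = false  [C.val > 8]
29. n15.key = 5  [terminal]
30. n17.key = 18  [terminal]
31. n18.fin = "ux"  [terminal]
32. n16.fin = "rux"  ["r" ++ a.fin]
33. n16.depth = false  [false]
34. n0.fin = "vv"  ["vv"]
35. n0.depth = false  [e.key > 5]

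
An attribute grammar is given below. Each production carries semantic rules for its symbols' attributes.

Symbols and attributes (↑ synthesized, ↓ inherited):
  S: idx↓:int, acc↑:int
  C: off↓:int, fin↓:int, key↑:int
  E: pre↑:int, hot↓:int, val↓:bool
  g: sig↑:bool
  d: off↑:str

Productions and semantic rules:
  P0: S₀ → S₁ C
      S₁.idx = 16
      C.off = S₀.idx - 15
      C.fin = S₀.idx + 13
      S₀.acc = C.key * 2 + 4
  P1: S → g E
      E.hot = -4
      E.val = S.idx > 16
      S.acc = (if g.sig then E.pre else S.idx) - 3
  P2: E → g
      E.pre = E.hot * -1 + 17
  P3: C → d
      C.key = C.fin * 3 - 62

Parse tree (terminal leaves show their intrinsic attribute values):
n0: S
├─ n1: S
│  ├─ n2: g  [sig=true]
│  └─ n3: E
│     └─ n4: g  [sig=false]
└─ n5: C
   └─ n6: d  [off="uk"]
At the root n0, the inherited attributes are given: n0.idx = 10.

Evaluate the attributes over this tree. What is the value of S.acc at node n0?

18

1. n0.idx = 10  [given at root]
2. n1.idx = 16  [16]
3. n2.sig = true  [terminal]
4. n3.hot = -4  [-4]
5. n3.val = false  [S.idx > 16]
6. n4.sig = false  [terminal]
7. n3.pre = 21  [E.hot * -1 + 17]
8. n1.acc = 18  [(if g.sig then E.pre else S.idx) - 3]
9. n5.off = -5  [S₀.idx - 15]
10. n5.fin = 23  [S₀.idx + 13]
11. n6.off = "uk"  [terminal]
12. n5.key = 7  [C.fin * 3 - 62]
13. n0.acc = 18  [C.key * 2 + 4]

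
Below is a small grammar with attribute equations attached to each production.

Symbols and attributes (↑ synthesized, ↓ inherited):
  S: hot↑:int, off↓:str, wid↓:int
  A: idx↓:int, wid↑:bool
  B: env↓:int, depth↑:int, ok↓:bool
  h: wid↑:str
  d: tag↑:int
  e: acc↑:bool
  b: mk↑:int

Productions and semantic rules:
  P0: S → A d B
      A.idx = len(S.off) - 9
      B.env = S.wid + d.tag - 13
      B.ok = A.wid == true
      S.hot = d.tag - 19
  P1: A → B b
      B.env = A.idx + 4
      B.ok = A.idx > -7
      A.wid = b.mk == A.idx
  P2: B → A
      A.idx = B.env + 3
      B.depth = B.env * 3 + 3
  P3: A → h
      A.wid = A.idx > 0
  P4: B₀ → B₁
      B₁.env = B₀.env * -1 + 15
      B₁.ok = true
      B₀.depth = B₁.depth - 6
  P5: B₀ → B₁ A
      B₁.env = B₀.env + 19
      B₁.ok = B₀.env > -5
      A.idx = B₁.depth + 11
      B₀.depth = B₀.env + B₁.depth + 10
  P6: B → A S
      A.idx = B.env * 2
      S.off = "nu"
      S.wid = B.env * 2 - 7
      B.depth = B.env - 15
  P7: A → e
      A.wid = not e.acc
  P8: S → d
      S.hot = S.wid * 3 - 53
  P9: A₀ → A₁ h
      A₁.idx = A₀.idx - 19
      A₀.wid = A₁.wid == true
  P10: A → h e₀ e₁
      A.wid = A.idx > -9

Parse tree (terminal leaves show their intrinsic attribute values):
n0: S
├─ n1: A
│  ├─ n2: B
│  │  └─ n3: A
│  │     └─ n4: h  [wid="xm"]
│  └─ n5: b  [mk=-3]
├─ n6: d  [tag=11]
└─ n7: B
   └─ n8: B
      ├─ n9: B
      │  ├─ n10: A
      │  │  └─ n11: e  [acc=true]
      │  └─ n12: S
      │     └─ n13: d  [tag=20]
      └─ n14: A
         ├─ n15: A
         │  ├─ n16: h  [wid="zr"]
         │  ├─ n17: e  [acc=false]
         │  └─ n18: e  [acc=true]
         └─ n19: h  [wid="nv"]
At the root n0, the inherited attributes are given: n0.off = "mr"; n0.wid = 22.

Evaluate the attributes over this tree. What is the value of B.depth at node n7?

1. n0.off = "mr"  [given at root]
2. n0.wid = 22  [given at root]
3. n1.idx = -7  [len(S.off) - 9]
4. n2.env = -3  [A.idx + 4]
5. n2.ok = false  [A.idx > -7]
6. n3.idx = 0  [B.env + 3]
7. n4.wid = "xm"  [terminal]
8. n3.wid = false  [A.idx > 0]
9. n2.depth = -6  [B.env * 3 + 3]
10. n5.mk = -3  [terminal]
11. n1.wid = false  [b.mk == A.idx]
12. n6.tag = 11  [terminal]
13. n7.env = 20  [S.wid + d.tag - 13]
14. n7.ok = false  [A.wid == true]
15. n8.env = -5  [B₀.env * -1 + 15]
16. n8.ok = true  [true]
17. n9.env = 14  [B₀.env + 19]
18. n9.ok = false  [B₀.env > -5]
19. n10.idx = 28  [B.env * 2]
20. n11.acc = true  [terminal]
21. n10.wid = false  [not e.acc]
22. n12.off = "nu"  ["nu"]
23. n12.wid = 21  [B.env * 2 - 7]
24. n13.tag = 20  [terminal]
25. n12.hot = 10  [S.wid * 3 - 53]
26. n9.depth = -1  [B.env - 15]
27. n14.idx = 10  [B₁.depth + 11]
28. n15.idx = -9  [A₀.idx - 19]
29. n16.wid = "zr"  [terminal]
30. n17.acc = false  [terminal]
31. n18.acc = true  [terminal]
32. n15.wid = false  [A.idx > -9]
33. n19.wid = "nv"  [terminal]
34. n14.wid = false  [A₁.wid == true]
35. n8.depth = 4  [B₀.env + B₁.depth + 10]
36. n7.depth = -2  [B₁.depth - 6]
37. n0.hot = -8  [d.tag - 19]

-2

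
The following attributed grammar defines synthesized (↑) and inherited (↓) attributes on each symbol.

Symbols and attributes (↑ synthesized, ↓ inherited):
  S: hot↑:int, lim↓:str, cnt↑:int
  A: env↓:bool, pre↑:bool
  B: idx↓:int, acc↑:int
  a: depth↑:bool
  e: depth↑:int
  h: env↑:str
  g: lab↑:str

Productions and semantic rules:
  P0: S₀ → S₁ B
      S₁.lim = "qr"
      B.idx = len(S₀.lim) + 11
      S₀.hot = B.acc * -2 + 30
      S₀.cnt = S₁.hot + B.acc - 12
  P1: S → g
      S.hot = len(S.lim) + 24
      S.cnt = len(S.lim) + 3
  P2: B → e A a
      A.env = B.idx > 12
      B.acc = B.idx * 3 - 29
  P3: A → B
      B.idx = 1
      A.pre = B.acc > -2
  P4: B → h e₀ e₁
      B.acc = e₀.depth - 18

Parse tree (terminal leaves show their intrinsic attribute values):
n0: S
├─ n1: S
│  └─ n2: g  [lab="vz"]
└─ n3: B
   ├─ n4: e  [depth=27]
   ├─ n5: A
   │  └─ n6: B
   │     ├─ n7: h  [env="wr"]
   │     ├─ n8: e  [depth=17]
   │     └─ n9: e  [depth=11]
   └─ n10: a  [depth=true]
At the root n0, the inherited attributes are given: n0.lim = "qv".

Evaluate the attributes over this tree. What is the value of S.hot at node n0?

10

1. n0.lim = "qv"  [given at root]
2. n1.lim = "qr"  ["qr"]
3. n2.lab = "vz"  [terminal]
4. n1.hot = 26  [len(S.lim) + 24]
5. n1.cnt = 5  [len(S.lim) + 3]
6. n3.idx = 13  [len(S₀.lim) + 11]
7. n4.depth = 27  [terminal]
8. n5.env = true  [B.idx > 12]
9. n6.idx = 1  [1]
10. n7.env = "wr"  [terminal]
11. n8.depth = 17  [terminal]
12. n9.depth = 11  [terminal]
13. n6.acc = -1  [e₀.depth - 18]
14. n5.pre = true  [B.acc > -2]
15. n10.depth = true  [terminal]
16. n3.acc = 10  [B.idx * 3 - 29]
17. n0.hot = 10  [B.acc * -2 + 30]
18. n0.cnt = 24  [S₁.hot + B.acc - 12]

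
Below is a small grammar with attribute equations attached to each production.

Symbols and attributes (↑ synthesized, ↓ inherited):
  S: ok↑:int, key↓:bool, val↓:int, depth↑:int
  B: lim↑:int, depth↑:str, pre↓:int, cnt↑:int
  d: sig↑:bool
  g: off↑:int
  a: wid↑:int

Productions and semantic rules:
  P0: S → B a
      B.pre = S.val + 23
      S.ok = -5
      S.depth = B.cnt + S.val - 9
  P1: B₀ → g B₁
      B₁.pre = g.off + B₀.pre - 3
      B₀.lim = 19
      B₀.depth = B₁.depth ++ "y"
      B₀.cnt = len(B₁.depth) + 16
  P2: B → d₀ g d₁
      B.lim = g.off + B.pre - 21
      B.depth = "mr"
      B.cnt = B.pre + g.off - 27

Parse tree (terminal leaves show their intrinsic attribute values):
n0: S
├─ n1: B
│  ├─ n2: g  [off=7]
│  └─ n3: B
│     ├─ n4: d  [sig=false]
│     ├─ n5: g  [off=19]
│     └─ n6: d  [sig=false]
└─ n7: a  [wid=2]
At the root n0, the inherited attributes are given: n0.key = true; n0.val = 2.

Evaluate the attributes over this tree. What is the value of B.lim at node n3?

1. n0.key = true  [given at root]
2. n0.val = 2  [given at root]
3. n1.pre = 25  [S.val + 23]
4. n2.off = 7  [terminal]
5. n3.pre = 29  [g.off + B₀.pre - 3]
6. n4.sig = false  [terminal]
7. n5.off = 19  [terminal]
8. n6.sig = false  [terminal]
9. n3.lim = 27  [g.off + B.pre - 21]
10. n3.depth = "mr"  ["mr"]
11. n3.cnt = 21  [B.pre + g.off - 27]
12. n1.lim = 19  [19]
13. n1.depth = "mry"  [B₁.depth ++ "y"]
14. n1.cnt = 18  [len(B₁.depth) + 16]
15. n7.wid = 2  [terminal]
16. n0.ok = -5  [-5]
17. n0.depth = 11  [B.cnt + S.val - 9]

27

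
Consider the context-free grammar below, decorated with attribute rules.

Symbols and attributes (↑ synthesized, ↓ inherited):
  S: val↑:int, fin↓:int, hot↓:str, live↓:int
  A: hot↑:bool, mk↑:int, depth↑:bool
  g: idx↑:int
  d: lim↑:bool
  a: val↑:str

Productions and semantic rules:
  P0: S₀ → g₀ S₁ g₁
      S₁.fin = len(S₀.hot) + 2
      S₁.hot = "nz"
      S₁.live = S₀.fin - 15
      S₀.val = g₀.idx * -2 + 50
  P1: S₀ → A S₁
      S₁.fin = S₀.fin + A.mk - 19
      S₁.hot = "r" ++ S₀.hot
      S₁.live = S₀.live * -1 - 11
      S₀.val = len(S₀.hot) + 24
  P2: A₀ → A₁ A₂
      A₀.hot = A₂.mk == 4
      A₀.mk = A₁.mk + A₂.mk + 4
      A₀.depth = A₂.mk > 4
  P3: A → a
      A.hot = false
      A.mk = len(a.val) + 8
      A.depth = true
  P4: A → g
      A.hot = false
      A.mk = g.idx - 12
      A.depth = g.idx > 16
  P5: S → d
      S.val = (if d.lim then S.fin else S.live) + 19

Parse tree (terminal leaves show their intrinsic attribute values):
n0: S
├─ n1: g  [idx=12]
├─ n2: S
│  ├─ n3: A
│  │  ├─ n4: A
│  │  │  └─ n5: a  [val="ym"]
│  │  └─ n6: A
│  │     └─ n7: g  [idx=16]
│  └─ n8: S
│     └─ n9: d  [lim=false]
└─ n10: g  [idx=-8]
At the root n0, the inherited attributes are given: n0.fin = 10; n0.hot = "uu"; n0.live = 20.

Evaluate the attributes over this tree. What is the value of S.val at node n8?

1. n0.fin = 10  [given at root]
2. n0.hot = "uu"  [given at root]
3. n0.live = 20  [given at root]
4. n1.idx = 12  [terminal]
5. n2.fin = 4  [len(S₀.hot) + 2]
6. n2.hot = "nz"  ["nz"]
7. n2.live = -5  [S₀.fin - 15]
8. n5.val = "ym"  [terminal]
9. n4.hot = false  [false]
10. n4.mk = 10  [len(a.val) + 8]
11. n4.depth = true  [true]
12. n7.idx = 16  [terminal]
13. n6.hot = false  [false]
14. n6.mk = 4  [g.idx - 12]
15. n6.depth = false  [g.idx > 16]
16. n3.hot = true  [A₂.mk == 4]
17. n3.mk = 18  [A₁.mk + A₂.mk + 4]
18. n3.depth = false  [A₂.mk > 4]
19. n8.fin = 3  [S₀.fin + A.mk - 19]
20. n8.hot = "rnz"  ["r" ++ S₀.hot]
21. n8.live = -6  [S₀.live * -1 - 11]
22. n9.lim = false  [terminal]
23. n8.val = 13  [(if d.lim then S.fin else S.live) + 19]
24. n2.val = 26  [len(S₀.hot) + 24]
25. n10.idx = -8  [terminal]
26. n0.val = 26  [g₀.idx * -2 + 50]

13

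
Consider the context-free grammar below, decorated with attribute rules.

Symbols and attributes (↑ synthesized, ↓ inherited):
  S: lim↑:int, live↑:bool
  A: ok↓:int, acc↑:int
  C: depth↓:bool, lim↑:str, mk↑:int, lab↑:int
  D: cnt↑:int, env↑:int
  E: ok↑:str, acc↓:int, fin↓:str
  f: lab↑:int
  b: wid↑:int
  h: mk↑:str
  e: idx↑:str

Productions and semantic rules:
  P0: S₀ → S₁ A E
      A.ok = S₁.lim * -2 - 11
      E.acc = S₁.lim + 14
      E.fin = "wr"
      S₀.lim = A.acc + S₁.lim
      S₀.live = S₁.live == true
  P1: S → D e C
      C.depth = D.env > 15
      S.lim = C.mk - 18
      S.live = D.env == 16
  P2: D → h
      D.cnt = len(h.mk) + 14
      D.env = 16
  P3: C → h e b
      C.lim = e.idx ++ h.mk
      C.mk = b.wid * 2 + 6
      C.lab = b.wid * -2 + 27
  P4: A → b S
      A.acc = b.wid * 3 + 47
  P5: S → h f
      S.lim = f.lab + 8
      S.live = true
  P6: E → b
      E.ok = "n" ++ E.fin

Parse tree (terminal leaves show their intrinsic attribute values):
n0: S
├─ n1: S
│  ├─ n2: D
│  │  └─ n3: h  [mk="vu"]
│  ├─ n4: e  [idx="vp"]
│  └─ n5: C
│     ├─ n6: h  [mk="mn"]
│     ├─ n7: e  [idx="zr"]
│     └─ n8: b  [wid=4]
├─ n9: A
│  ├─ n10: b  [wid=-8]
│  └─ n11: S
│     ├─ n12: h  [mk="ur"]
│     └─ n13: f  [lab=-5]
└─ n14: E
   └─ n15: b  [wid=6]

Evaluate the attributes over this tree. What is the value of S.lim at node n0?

1. n3.mk = "vu"  [terminal]
2. n2.cnt = 16  [len(h.mk) + 14]
3. n2.env = 16  [16]
4. n4.idx = "vp"  [terminal]
5. n5.depth = true  [D.env > 15]
6. n6.mk = "mn"  [terminal]
7. n7.idx = "zr"  [terminal]
8. n8.wid = 4  [terminal]
9. n5.lim = "zrmn"  [e.idx ++ h.mk]
10. n5.mk = 14  [b.wid * 2 + 6]
11. n5.lab = 19  [b.wid * -2 + 27]
12. n1.lim = -4  [C.mk - 18]
13. n1.live = true  [D.env == 16]
14. n9.ok = -3  [S₁.lim * -2 - 11]
15. n10.wid = -8  [terminal]
16. n12.mk = "ur"  [terminal]
17. n13.lab = -5  [terminal]
18. n11.lim = 3  [f.lab + 8]
19. n11.live = true  [true]
20. n9.acc = 23  [b.wid * 3 + 47]
21. n14.acc = 10  [S₁.lim + 14]
22. n14.fin = "wr"  ["wr"]
23. n15.wid = 6  [terminal]
24. n14.ok = "nwr"  ["n" ++ E.fin]
25. n0.lim = 19  [A.acc + S₁.lim]
26. n0.live = true  [S₁.live == true]

19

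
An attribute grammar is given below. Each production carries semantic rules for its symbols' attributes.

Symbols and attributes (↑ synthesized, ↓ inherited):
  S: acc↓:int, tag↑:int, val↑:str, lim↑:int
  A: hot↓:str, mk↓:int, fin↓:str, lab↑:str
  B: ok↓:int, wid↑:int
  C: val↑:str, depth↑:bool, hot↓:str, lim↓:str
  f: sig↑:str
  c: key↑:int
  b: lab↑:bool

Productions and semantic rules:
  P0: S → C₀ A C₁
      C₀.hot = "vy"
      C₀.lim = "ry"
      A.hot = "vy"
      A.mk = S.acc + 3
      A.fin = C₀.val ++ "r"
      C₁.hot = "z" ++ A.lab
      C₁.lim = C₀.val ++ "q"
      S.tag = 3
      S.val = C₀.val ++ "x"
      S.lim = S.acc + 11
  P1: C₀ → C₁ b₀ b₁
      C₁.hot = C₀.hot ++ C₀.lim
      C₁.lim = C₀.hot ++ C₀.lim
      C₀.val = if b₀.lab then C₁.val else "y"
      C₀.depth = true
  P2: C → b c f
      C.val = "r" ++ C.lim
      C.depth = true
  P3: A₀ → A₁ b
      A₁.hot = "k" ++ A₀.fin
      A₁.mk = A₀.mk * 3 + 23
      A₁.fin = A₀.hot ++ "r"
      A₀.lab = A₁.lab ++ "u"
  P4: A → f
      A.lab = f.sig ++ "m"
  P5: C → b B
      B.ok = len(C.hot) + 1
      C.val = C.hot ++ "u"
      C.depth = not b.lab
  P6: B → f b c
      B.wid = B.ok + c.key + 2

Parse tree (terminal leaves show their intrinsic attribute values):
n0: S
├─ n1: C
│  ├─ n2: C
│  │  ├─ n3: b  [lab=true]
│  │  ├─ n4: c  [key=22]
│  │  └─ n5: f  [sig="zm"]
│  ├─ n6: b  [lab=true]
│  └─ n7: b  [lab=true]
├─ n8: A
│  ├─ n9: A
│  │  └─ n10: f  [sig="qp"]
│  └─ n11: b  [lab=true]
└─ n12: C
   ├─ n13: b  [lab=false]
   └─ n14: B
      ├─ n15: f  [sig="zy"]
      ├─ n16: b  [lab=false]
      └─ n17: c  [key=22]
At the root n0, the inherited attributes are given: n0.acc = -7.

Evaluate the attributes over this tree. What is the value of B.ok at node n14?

1. n0.acc = -7  [given at root]
2. n1.hot = "vy"  ["vy"]
3. n1.lim = "ry"  ["ry"]
4. n2.hot = "vyry"  [C₀.hot ++ C₀.lim]
5. n2.lim = "vyry"  [C₀.hot ++ C₀.lim]
6. n3.lab = true  [terminal]
7. n4.key = 22  [terminal]
8. n5.sig = "zm"  [terminal]
9. n2.val = "rvyry"  ["r" ++ C.lim]
10. n2.depth = true  [true]
11. n6.lab = true  [terminal]
12. n7.lab = true  [terminal]
13. n1.val = "rvyry"  [if b₀.lab then C₁.val else "y"]
14. n1.depth = true  [true]
15. n8.hot = "vy"  ["vy"]
16. n8.mk = -4  [S.acc + 3]
17. n8.fin = "rvyryr"  [C₀.val ++ "r"]
18. n9.hot = "krvyryr"  ["k" ++ A₀.fin]
19. n9.mk = 11  [A₀.mk * 3 + 23]
20. n9.fin = "vyr"  [A₀.hot ++ "r"]
21. n10.sig = "qp"  [terminal]
22. n9.lab = "qpm"  [f.sig ++ "m"]
23. n11.lab = true  [terminal]
24. n8.lab = "qpmu"  [A₁.lab ++ "u"]
25. n12.hot = "zqpmu"  ["z" ++ A.lab]
26. n12.lim = "rvyryq"  [C₀.val ++ "q"]
27. n13.lab = false  [terminal]
28. n14.ok = 6  [len(C.hot) + 1]
29. n15.sig = "zy"  [terminal]
30. n16.lab = false  [terminal]
31. n17.key = 22  [terminal]
32. n14.wid = 30  [B.ok + c.key + 2]
33. n12.val = "zqpmuu"  [C.hot ++ "u"]
34. n12.depth = true  [not b.lab]
35. n0.tag = 3  [3]
36. n0.val = "rvyryx"  [C₀.val ++ "x"]
37. n0.lim = 4  [S.acc + 11]

6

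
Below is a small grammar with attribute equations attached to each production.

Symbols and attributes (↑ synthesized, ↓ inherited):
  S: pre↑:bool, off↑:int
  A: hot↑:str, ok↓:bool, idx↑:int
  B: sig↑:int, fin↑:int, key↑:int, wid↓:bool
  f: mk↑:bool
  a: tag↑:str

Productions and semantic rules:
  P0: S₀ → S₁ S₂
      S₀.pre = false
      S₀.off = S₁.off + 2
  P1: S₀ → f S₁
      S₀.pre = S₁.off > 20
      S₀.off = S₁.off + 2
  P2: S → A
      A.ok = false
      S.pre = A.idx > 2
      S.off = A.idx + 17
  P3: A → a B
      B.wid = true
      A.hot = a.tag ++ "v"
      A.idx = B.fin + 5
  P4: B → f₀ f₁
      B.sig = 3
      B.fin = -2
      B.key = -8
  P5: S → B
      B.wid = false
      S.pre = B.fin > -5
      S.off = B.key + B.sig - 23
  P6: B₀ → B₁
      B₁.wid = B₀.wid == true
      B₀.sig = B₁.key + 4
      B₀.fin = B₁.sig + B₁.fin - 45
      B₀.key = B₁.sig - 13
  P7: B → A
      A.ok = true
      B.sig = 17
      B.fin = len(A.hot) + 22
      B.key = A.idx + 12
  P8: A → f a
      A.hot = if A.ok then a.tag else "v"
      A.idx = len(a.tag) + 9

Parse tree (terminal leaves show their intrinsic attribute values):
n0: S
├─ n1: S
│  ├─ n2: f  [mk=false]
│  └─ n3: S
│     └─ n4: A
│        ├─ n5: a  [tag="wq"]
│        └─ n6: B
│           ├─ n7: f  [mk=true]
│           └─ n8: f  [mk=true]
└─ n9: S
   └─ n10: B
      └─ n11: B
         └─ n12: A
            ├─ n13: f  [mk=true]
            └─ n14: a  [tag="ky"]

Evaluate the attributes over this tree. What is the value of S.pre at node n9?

true

1. n2.mk = false  [terminal]
2. n4.ok = false  [false]
3. n5.tag = "wq"  [terminal]
4. n6.wid = true  [true]
5. n7.mk = true  [terminal]
6. n8.mk = true  [terminal]
7. n6.sig = 3  [3]
8. n6.fin = -2  [-2]
9. n6.key = -8  [-8]
10. n4.hot = "wqv"  [a.tag ++ "v"]
11. n4.idx = 3  [B.fin + 5]
12. n3.pre = true  [A.idx > 2]
13. n3.off = 20  [A.idx + 17]
14. n1.pre = false  [S₁.off > 20]
15. n1.off = 22  [S₁.off + 2]
16. n10.wid = false  [false]
17. n11.wid = false  [B₀.wid == true]
18. n12.ok = true  [true]
19. n13.mk = true  [terminal]
20. n14.tag = "ky"  [terminal]
21. n12.hot = "ky"  [if A.ok then a.tag else "v"]
22. n12.idx = 11  [len(a.tag) + 9]
23. n11.sig = 17  [17]
24. n11.fin = 24  [len(A.hot) + 22]
25. n11.key = 23  [A.idx + 12]
26. n10.sig = 27  [B₁.key + 4]
27. n10.fin = -4  [B₁.sig + B₁.fin - 45]
28. n10.key = 4  [B₁.sig - 13]
29. n9.pre = true  [B.fin > -5]
30. n9.off = 8  [B.key + B.sig - 23]
31. n0.pre = false  [false]
32. n0.off = 24  [S₁.off + 2]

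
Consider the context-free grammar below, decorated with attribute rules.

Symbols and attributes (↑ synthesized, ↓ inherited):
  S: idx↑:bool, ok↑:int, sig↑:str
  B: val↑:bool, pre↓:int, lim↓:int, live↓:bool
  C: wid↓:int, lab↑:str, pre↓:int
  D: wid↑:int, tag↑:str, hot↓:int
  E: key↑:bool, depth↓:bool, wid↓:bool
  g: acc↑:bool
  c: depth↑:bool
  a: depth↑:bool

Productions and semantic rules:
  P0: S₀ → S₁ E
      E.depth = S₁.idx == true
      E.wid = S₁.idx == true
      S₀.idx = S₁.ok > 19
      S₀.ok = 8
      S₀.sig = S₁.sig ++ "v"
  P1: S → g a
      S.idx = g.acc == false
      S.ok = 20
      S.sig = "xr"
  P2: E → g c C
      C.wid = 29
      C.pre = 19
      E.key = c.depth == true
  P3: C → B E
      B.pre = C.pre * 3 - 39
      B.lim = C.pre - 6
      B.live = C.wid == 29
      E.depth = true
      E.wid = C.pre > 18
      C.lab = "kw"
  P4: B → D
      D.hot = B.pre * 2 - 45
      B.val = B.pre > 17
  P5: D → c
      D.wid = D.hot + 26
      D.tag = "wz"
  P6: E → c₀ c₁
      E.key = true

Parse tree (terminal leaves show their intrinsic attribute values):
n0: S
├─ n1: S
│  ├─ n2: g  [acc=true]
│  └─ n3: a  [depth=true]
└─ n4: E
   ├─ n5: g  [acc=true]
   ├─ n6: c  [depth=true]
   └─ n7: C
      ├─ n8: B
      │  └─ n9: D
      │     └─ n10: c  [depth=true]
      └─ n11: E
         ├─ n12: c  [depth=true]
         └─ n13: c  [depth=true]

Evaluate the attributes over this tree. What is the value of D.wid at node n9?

17

1. n2.acc = true  [terminal]
2. n3.depth = true  [terminal]
3. n1.idx = false  [g.acc == false]
4. n1.ok = 20  [20]
5. n1.sig = "xr"  ["xr"]
6. n4.depth = false  [S₁.idx == true]
7. n4.wid = false  [S₁.idx == true]
8. n5.acc = true  [terminal]
9. n6.depth = true  [terminal]
10. n7.wid = 29  [29]
11. n7.pre = 19  [19]
12. n8.pre = 18  [C.pre * 3 - 39]
13. n8.lim = 13  [C.pre - 6]
14. n8.live = true  [C.wid == 29]
15. n9.hot = -9  [B.pre * 2 - 45]
16. n10.depth = true  [terminal]
17. n9.wid = 17  [D.hot + 26]
18. n9.tag = "wz"  ["wz"]
19. n8.val = true  [B.pre > 17]
20. n11.depth = true  [true]
21. n11.wid = true  [C.pre > 18]
22. n12.depth = true  [terminal]
23. n13.depth = true  [terminal]
24. n11.key = true  [true]
25. n7.lab = "kw"  ["kw"]
26. n4.key = true  [c.depth == true]
27. n0.idx = true  [S₁.ok > 19]
28. n0.ok = 8  [8]
29. n0.sig = "xrv"  [S₁.sig ++ "v"]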